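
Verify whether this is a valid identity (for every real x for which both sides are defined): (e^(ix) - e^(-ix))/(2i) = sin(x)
Claim: (e^(ix) - e^(-ix))/(2i) = sin(x).
Reasoning: By Euler's formula e^(ix) = cos(x) + i·sin(x) and e^(-ix) = cos(x) - i·sin(x). Subtracting cancels the cosine terms: e^(ix) - e^(-ix) = 2i·sin(x); divide by 2i.
So the two sides agree for every real x for which both sides are defined.

Conclusion: Yes, this is an identity.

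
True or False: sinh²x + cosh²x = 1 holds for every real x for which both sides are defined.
False.

Claim: sinh²x + cosh²x = 1.
Test a specific point where both sides are defined: x = -2.
LHS = sinh²x + cosh²x ≈ 27.3082
RHS = 1 ≈ 1.0000
Since 27.3082 ≠ 1.0000, the equation fails at this point, so it cannot hold for every real x for which both sides are defined.
The correct hyperbolic identity is cosh²x - sinh²x = 1 (a difference); the sum sinh²x + cosh²x equals cosh(2x).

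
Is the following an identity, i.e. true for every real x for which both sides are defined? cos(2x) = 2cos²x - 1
Claim: cos(2x) = 2cos²x - 1.
Reasoning: cos(2x) = cos²x - sin²x. Replace sin²x by 1 - cos²x: cos²x - (1 - cos²x) = 2cos²x - 1.
So the two sides agree for every real x for which both sides are defined.

Conclusion: Yes, this is an identity.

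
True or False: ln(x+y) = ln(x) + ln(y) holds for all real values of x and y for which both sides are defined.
Claim: ln(x+y) = ln(x) + ln(y).
Test a specific point where both sides are defined: x = 5, y = 2.
LHS = ln(x+y) ≈ 1.9459
RHS = ln(x) + ln(y) ≈ 2.3026
Since 1.9459 ≠ 2.3026, the equation fails at this point, so it cannot hold for all real values of x and y for which both sides are defined.
ln(x) + ln(y) = ln(xy), not ln(x+y).

Conclusion: False.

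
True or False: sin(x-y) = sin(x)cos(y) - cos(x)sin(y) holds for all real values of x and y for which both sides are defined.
Claim: sin(x-y) = sin(x)cos(y) - cos(x)sin(y).
Reasoning: Replace y by -y in sin(x+y) = sin(x)cos(y) + cos(x)sin(y) and use cos(-y) = cos(y), sin(-y) = -sin(y): sin(x-y) = sin(x)cos(y) - cos(x)sin(y).
So the two sides agree for all real values of x and y for which both sides are defined.

Conclusion: True.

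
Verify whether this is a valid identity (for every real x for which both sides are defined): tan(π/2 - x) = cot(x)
Claim: tan(π/2 - x) = cot(x).
Reasoning: tan(π/2 - x) = sin(π/2 - x)/cos(π/2 - x) = cos(x)/sin(x) = cot(x), using the cofunction identities sin(π/2 - x) = cos(x) and cos(π/2 - x) = sin(x).
So the two sides agree for every real x for which both sides are defined.

Conclusion: Yes, this is an identity.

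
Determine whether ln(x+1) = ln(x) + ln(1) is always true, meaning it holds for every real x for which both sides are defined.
No, this is NOT an identity.

Claim: ln(x+1) = ln(x) + ln(1).
Test a specific point where both sides are defined: x = 1/2.
LHS = ln(x+1) ≈ 0.4055
RHS = ln(x) + ln(1) ≈ -0.6931
Since 0.4055 ≠ -0.6931, the equation fails at this point, so it cannot hold for every real x for which both sides are defined.
ln(1) = 0, so the right side is just ln(x), which differs from ln(x+1).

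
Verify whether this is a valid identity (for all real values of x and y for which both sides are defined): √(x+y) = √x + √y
Claim: √(x+y) = √x + √y.
Test a specific point where both sides are defined: x = 4, y = 5.
LHS = √(x+y) ≈ 3.0000
RHS = √x + √y ≈ 4.2361
Since 3.0000 ≠ 4.2361, the equation fails at this point, so it cannot hold for all real values of x and y for which both sides are defined.
Squaring the right side gives x + 2√(xy) + y, not x + y.

Conclusion: No, this is NOT an identity.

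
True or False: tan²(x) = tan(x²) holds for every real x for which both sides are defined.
Claim: tan²(x) = tan(x²).
Test a specific point where both sides are defined: x = 3π/4.
LHS = tan²(x) ≈ 1.0000
RHS = tan(x²) ≈ -0.8977
Since 1.0000 ≠ -0.8977, the equation fails at this point, so it cannot hold for every real x for which both sides are defined.
tan²(x) means (tan x)², squaring the output; tan(x²) squares the input. These are different functions.

Conclusion: False.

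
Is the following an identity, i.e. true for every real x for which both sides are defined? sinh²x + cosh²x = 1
No, this is NOT an identity.

Claim: sinh²x + cosh²x = 1.
Test a specific point where both sides are defined: x = 1/2.
LHS = sinh²x + cosh²x ≈ 1.5431
RHS = 1 ≈ 1.0000
Since 1.5431 ≠ 1.0000, the equation fails at this point, so it cannot hold for every real x for which both sides are defined.
The correct hyperbolic identity is cosh²x - sinh²x = 1 (a difference); the sum sinh²x + cosh²x equals cosh(2x).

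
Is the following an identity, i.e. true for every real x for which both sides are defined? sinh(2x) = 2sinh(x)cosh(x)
Yes, this is an identity.

Claim: sinh(2x) = 2sinh(x)cosh(x).
Reasoning: 2sinh(x)cosh(x) = 2 · (e^x - e^-x)/2 · (e^x + e^-x)/2 = (e^(2x) - e^(-2x))/2 = sinh(2x).
So the two sides agree for every real x for which both sides are defined.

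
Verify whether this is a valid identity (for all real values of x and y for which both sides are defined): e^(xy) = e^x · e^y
Claim: e^(xy) = e^x · e^y.
Test a specific point where both sides are defined: x = -3, y = 3.
LHS = e^(xy) ≈ 0.0001
RHS = e^x · e^y ≈ 1.0000
Since 0.0001 ≠ 1.0000, the equation fails at this point, so it cannot hold for all real values of x and y for which both sides are defined.
e^x · e^y = e^(x+y), not e^(xy).

Conclusion: No, this is NOT an identity.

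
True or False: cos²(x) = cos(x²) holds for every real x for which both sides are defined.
False.

Claim: cos²(x) = cos(x²).
Test a specific point where both sides are defined: x = π.
LHS = cos²(x) ≈ 1.0000
RHS = cos(x²) ≈ -0.9027
Since 1.0000 ≠ -0.9027, the equation fails at this point, so it cannot hold for every real x for which both sides are defined.
cos²(x) means (cos x)², squaring the output; cos(x²) squares the input. These are different functions.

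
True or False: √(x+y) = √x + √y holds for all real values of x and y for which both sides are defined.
Claim: √(x+y) = √x + √y.
Test a specific point where both sides are defined: x = 3, y = 1.
LHS = √(x+y) ≈ 2.0000
RHS = √x + √y ≈ 2.7321
Since 2.0000 ≠ 2.7321, the equation fails at this point, so it cannot hold for all real values of x and y for which both sides are defined.
Squaring the right side gives x + 2√(xy) + y, not x + y.

Conclusion: False.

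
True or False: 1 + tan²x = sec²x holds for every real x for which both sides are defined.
Claim: 1 + tan²x = sec²x.
Reasoning: Start from sin²x + cos²x = 1 and divide every term by cos²x (allowed wherever tan x and sec x are defined): tan²x + 1 = 1/cos²x = sec²x.
So the two sides agree for every real x for which both sides are defined.

Conclusion: True.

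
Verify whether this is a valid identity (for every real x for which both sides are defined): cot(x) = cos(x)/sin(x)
Yes, this is an identity.

Claim: cot(x) = cos(x)/sin(x).
Reasoning: cot(x) is defined as 1/tan(x) = 1/(sin(x)/cos(x)) = cos(x)/sin(x), wherever sin(x) ≠ 0.
So the two sides agree for every real x for which both sides are defined.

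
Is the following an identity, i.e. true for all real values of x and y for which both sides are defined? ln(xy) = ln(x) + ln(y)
Claim: ln(xy) = ln(x) + ln(y).
Reasoning: Both sides are simultaneously defined only when x, y > 0. Write x = e^p, y = e^q (p = ln x, q = ln y). Then xy = e^p · e^q = e^(p+q), so ln(xy) = p + q = ln(x) + ln(y).
So the two sides agree for all real values of x and y for which both sides are defined.

Conclusion: Yes, this is an identity.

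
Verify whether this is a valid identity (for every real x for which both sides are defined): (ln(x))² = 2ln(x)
Claim: (ln(x))² = 2ln(x).
Test a specific point where both sides are defined: x = 3.
LHS = (ln(x))² ≈ 1.2069
RHS = 2ln(x) ≈ 2.1972
Since 1.2069 ≠ 2.1972, the equation fails at this point, so it cannot hold for every real x for which both sides are defined.
2ln(x) equals ln(x²), which is not the same as (ln x)².

Conclusion: No, this is NOT an identity.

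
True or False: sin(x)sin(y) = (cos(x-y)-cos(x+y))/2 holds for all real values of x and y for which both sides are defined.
True.

Claim: sin(x)sin(y) = (cos(x-y)-cos(x+y))/2.
Reasoning: cos(x-y) = cos(x)cos(y) + sin(x)sin(y) and cos(x+y) = cos(x)cos(y) - sin(x)sin(y). Subtracting, cos(x-y) - cos(x+y) = 2sin(x)sin(y); divide by 2.
So the two sides agree for all real values of x and y for which both sides are defined.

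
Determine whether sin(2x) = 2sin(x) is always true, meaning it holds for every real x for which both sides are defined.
Claim: sin(2x) = 2sin(x).
Test a specific point where both sides are defined: x = -π/6.
LHS = sin(2x) ≈ -0.8660
RHS = 2sin(x) ≈ -1.0000
Since -0.8660 ≠ -1.0000, the equation fails at this point, so it cannot hold for every real x for which both sides are defined.
The correct double-angle formula is sin(2x) = 2sin(x)cos(x).

Conclusion: No, this is NOT an identity.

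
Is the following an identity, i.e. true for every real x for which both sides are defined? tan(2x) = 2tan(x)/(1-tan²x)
Claim: tan(2x) = 2tan(x)/(1-tan²x).
Reasoning: tan(2x) = sin(2x)/cos(2x) = 2sin(x)cos(x) / (cos²x - sin²x). Divide numerator and denominator by cos²x: 2tan(x) / (1 - tan²x).
So the two sides agree for every real x for which both sides are defined.

Conclusion: Yes, this is an identity.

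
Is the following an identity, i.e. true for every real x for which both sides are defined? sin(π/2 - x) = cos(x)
Claim: sin(π/2 - x) = cos(x).
Reasoning: Use sin(u - v) = sin(u)cos(v) - cos(u)sin(v) with u = π/2, v = x: sin(π/2)cos(x) - cos(π/2)sin(x) = 1·cos(x) - 0·sin(x) = cos(x).
So the two sides agree for every real x for which both sides are defined.

Conclusion: Yes, this is an identity.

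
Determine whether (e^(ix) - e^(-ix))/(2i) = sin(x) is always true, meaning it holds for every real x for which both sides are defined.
Claim: (e^(ix) - e^(-ix))/(2i) = sin(x).
Reasoning: By Euler's formula e^(ix) = cos(x) + i·sin(x) and e^(-ix) = cos(x) - i·sin(x). Subtracting cancels the cosine terms: e^(ix) - e^(-ix) = 2i·sin(x); divide by 2i.
So the two sides agree for every real x for which both sides are defined.

Conclusion: Yes, this is an identity.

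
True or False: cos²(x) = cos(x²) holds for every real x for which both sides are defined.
False.

Claim: cos²(x) = cos(x²).
Test a specific point where both sides are defined: x = π.
LHS = cos²(x) ≈ 1.0000
RHS = cos(x²) ≈ -0.9027
Since 1.0000 ≠ -0.9027, the equation fails at this point, so it cannot hold for every real x for which both sides are defined.
cos²(x) means (cos x)², squaring the output; cos(x²) squares the input. These are different functions.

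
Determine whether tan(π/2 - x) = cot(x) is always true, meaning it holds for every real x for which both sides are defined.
Claim: tan(π/2 - x) = cot(x).
Reasoning: tan(π/2 - x) = sin(π/2 - x)/cos(π/2 - x) = cos(x)/sin(x) = cot(x), using the cofunction identities sin(π/2 - x) = cos(x) and cos(π/2 - x) = sin(x).
So the two sides agree for every real x for which both sides are defined.

Conclusion: Yes, this is an identity.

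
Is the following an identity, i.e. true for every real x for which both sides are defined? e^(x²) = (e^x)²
No, this is NOT an identity.

Claim: e^(x²) = (e^x)².
Test a specific point where both sides are defined: x = -1.
LHS = e^(x²) ≈ 2.7183
RHS = (e^x)² ≈ 0.1353
Since 2.7183 ≠ 0.1353, the equation fails at this point, so it cannot hold for every real x for which both sides are defined.
(e^x)² = e^(2x), and 2x ≠ x² in general.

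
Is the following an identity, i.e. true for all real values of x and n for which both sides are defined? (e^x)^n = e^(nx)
Claim: (e^x)^n = e^(nx).
Reasoning: e^x is a positive real number, and for a positive base B and real exponent n, B^n = e^(n·ln B). With B = e^x, ln B = x, so (e^x)^n = e^(n·x).
So the two sides agree for all real values of x and n for which both sides are defined.

Conclusion: Yes, this is an identity.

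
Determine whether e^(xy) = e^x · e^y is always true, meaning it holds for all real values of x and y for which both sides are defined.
Claim: e^(xy) = e^x · e^y.
Test a specific point where both sides are defined: x = -3, y = -3.
LHS = e^(xy) ≈ 8103.0839
RHS = e^x · e^y ≈ 0.0025
Since 8103.0839 ≠ 0.0025, the equation fails at this point, so it cannot hold for all real values of x and y for which both sides are defined.
e^x · e^y = e^(x+y), not e^(xy).

Conclusion: No, this is NOT an identity.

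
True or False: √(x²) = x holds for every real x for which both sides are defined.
False.

Claim: √(x²) = x.
Test a specific point where both sides are defined: x = -1.
LHS = √(x²) ≈ 1.0000
RHS = x ≈ -1.0000
Since 1.0000 ≠ -1.0000, the equation fails at this point, so it cannot hold for every real x for which both sides are defined.
√(x²) = |x|, which differs from x whenever x < 0 (both sides are defined for every real x).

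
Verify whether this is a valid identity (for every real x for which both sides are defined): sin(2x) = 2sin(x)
No, this is NOT an identity.

Claim: sin(2x) = 2sin(x).
Test a specific point where both sides are defined: x = 2π/3.
LHS = sin(2x) ≈ -0.8660
RHS = 2sin(x) ≈ 1.7321
Since -0.8660 ≠ 1.7321, the equation fails at this point, so it cannot hold for every real x for which both sides are defined.
The correct double-angle formula is sin(2x) = 2sin(x)cos(x).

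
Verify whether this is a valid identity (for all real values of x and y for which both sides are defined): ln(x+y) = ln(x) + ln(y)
No, this is NOT an identity.

Claim: ln(x+y) = ln(x) + ln(y).
Test a specific point where both sides are defined: x = 3/2, y = 1.
LHS = ln(x+y) ≈ 0.9163
RHS = ln(x) + ln(y) ≈ 0.4055
Since 0.9163 ≠ 0.4055, the equation fails at this point, so it cannot hold for all real values of x and y for which both sides are defined.
ln(x) + ln(y) = ln(xy), not ln(x+y).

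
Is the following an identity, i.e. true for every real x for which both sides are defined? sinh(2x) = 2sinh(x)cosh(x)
Yes, this is an identity.

Claim: sinh(2x) = 2sinh(x)cosh(x).
Reasoning: 2sinh(x)cosh(x) = 2 · (e^x - e^-x)/2 · (e^x + e^-x)/2 = (e^(2x) - e^(-2x))/2 = sinh(2x).
So the two sides agree for every real x for which both sides are defined.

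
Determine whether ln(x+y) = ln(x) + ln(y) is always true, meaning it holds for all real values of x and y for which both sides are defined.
Claim: ln(x+y) = ln(x) + ln(y).
Test a specific point where both sides are defined: x = 5, y = 5.
LHS = ln(x+y) ≈ 2.3026
RHS = ln(x) + ln(y) ≈ 3.2189
Since 2.3026 ≠ 3.2189, the equation fails at this point, so it cannot hold for all real values of x and y for which both sides are defined.
ln(x) + ln(y) = ln(xy), not ln(x+y).

Conclusion: No, this is NOT an identity.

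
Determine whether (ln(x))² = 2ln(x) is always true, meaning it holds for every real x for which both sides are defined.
Claim: (ln(x))² = 2ln(x).
Test a specific point where both sides are defined: x = 5.
LHS = (ln(x))² ≈ 2.5903
RHS = 2ln(x) ≈ 3.2189
Since 2.5903 ≠ 3.2189, the equation fails at this point, so it cannot hold for every real x for which both sides are defined.
2ln(x) equals ln(x²), which is not the same as (ln x)².

Conclusion: No, this is NOT an identity.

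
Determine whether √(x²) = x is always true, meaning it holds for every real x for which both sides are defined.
No, this is NOT an identity.

Claim: √(x²) = x.
Test a specific point where both sides are defined: x = -2.
LHS = √(x²) ≈ 2.0000
RHS = x ≈ -2.0000
Since 2.0000 ≠ -2.0000, the equation fails at this point, so it cannot hold for every real x for which both sides are defined.
√(x²) = |x|, which differs from x whenever x < 0 (both sides are defined for every real x).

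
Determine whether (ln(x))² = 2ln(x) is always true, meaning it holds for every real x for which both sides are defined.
Claim: (ln(x))² = 2ln(x).
Test a specific point where both sides are defined: x = 1/2.
LHS = (ln(x))² ≈ 0.4805
RHS = 2ln(x) ≈ -1.3863
Since 0.4805 ≠ -1.3863, the equation fails at this point, so it cannot hold for every real x for which both sides are defined.
2ln(x) equals ln(x²), which is not the same as (ln x)².

Conclusion: No, this is NOT an identity.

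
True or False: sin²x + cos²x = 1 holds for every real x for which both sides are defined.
Claim: sin²x + cos²x = 1.
Reasoning: The point (cos x, sin x) lies on the unit circle X² + Y² = 1, so cos²x + sin²x = 1 for every real x.
So the two sides agree for every real x for which both sides are defined.

Conclusion: True.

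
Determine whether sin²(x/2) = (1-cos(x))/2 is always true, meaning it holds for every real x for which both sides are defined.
Yes, this is an identity.

Claim: sin²(x/2) = (1-cos(x))/2.
Reasoning: Use cos(2θ) = 1 - 2sin²θ with θ = x/2: cos(x) = 1 - 2sin²(x/2). Solving for sin²(x/2) gives (1 - cos(x))/2.
So the two sides agree for every real x for which both sides are defined.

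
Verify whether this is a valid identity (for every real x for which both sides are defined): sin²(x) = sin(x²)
No, this is NOT an identity.

Claim: sin²(x) = sin(x²).
Test a specific point where both sides are defined: x = -π/3.
LHS = sin²(x) ≈ 0.7500
RHS = sin(x²) ≈ 0.8897
Since 0.7500 ≠ 0.8897, the equation fails at this point, so it cannot hold for every real x for which both sides are defined.
sin²(x) means (sin x)², squaring the output; sin(x²) squares the input. These are different functions.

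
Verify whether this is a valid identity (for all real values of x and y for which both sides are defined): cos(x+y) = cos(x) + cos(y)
No, this is NOT an identity.

Claim: cos(x+y) = cos(x) + cos(y).
Test a specific point where both sides are defined: x = 2π/3, y = π/2.
LHS = cos(x+y) ≈ -0.8660
RHS = cos(x) + cos(y) ≈ -0.5000
Since -0.8660 ≠ -0.5000, the equation fails at this point, so it cannot hold for all real values of x and y for which both sides are defined.
The correct expansion is cos(x+y) = cos(x)cos(y) - sin(x)sin(y); cosine is not additive.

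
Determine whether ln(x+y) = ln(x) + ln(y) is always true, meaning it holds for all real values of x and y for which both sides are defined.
No, this is NOT an identity.

Claim: ln(x+y) = ln(x) + ln(y).
Test a specific point where both sides are defined: x = 5, y = 1.
LHS = ln(x+y) ≈ 1.7918
RHS = ln(x) + ln(y) ≈ 1.6094
Since 1.7918 ≠ 1.6094, the equation fails at this point, so it cannot hold for all real values of x and y for which both sides are defined.
ln(x) + ln(y) = ln(xy), not ln(x+y).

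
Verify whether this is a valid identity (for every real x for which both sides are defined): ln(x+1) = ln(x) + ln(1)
Claim: ln(x+1) = ln(x) + ln(1).
Test a specific point where both sides are defined: x = 3.
LHS = ln(x+1) ≈ 1.3863
RHS = ln(x) + ln(1) ≈ 1.0986
Since 1.3863 ≠ 1.0986, the equation fails at this point, so it cannot hold for every real x for which both sides are defined.
ln(1) = 0, so the right side is just ln(x), which differs from ln(x+1).

Conclusion: No, this is NOT an identity.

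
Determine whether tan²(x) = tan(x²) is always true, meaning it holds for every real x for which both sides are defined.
No, this is NOT an identity.

Claim: tan²(x) = tan(x²).
Test a specific point where both sides are defined: x = -π/4.
LHS = tan²(x) ≈ 1.0000
RHS = tan(x²) ≈ 0.7092
Since 1.0000 ≠ 0.7092, the equation fails at this point, so it cannot hold for every real x for which both sides are defined.
tan²(x) means (tan x)², squaring the output; tan(x²) squares the input. These are different functions.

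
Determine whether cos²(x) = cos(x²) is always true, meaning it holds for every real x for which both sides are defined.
No, this is NOT an identity.

Claim: cos²(x) = cos(x²).
Test a specific point where both sides are defined: x = π.
LHS = cos²(x) ≈ 1.0000
RHS = cos(x²) ≈ -0.9027
Since 1.0000 ≠ -0.9027, the equation fails at this point, so it cannot hold for every real x for which both sides are defined.
cos²(x) means (cos x)², squaring the output; cos(x²) squares the input. These are different functions.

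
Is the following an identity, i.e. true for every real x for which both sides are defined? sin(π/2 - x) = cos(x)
Claim: sin(π/2 - x) = cos(x).
Reasoning: Use sin(u - v) = sin(u)cos(v) - cos(u)sin(v) with u = π/2, v = x: sin(π/2)cos(x) - cos(π/2)sin(x) = 1·cos(x) - 0·sin(x) = cos(x).
So the two sides agree for every real x for which both sides are defined.

Conclusion: Yes, this is an identity.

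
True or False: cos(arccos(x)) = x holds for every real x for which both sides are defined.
True.

Claim: cos(arccos(x)) = x.
Reasoning: For -1 ≤ x ≤ 1 (where arccos is defined), arccos(x) is by definition an angle whose cosine equals x. Taking the cosine of that angle returns x. (Note the other order, arccos(cos x) = x, is NOT an identity.)
So the two sides agree for every real x for which both sides are defined.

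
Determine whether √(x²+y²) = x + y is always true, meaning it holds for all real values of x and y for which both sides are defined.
Claim: √(x²+y²) = x + y.
Test a specific point where both sides are defined: x = -3, y = -3.
LHS = √(x²+y²) ≈ 4.2426
RHS = x + y ≈ -6.0000
Since 4.2426 ≠ -6.0000, the equation fails at this point, so it cannot hold for all real values of x and y for which both sides are defined.
(x+y)² = x² + 2xy + y², not x² + y², so the square root does not split this way.

Conclusion: No, this is NOT an identity.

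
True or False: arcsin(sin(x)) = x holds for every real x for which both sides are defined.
Claim: arcsin(sin(x)) = x.
Test a specific point where both sides are defined: x = 2π/3.
LHS = arcsin(sin(x)) ≈ 1.0472
RHS = x ≈ 2.0944
Since 1.0472 ≠ 2.0944, the equation fails at this point, so it cannot hold for every real x for which both sides are defined.
arcsin only returns values in [-π/2, π/2], so arcsin(sin(x)) = x holds only for x in that interval, not for all real x.

Conclusion: False.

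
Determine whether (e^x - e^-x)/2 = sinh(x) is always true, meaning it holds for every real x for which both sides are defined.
Yes, this is an identity.

Claim: (e^x - e^-x)/2 = sinh(x).
Reasoning: This is exactly the definition of the hyperbolic sine: sinh(x) := (e^x - e^-x)/2.
So the two sides agree for every real x for which both sides are defined.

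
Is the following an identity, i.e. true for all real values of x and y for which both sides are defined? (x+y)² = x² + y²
Claim: (x+y)² = x² + y².
Test a specific point where both sides are defined: x = 4, y = 5.
LHS = (x+y)² ≈ 81.0000
RHS = x² + y² ≈ 41.0000
Since 81.0000 ≠ 41.0000, the equation fails at this point, so it cannot hold for all real values of x and y for which both sides are defined.
The correct expansion is (x+y)² = x² + 2xy + y²; the cross term 2xy is missing.

Conclusion: No, this is NOT an identity.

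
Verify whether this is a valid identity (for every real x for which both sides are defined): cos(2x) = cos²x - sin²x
Claim: cos(2x) = cos²x - sin²x.
Reasoning: Put y = x in the addition formula cos(x+y) = cos(x)cos(y) - sin(x)sin(y): cos(2x) = cos²x - sin²x.
So the two sides agree for every real x for which both sides are defined.

Conclusion: Yes, this is an identity.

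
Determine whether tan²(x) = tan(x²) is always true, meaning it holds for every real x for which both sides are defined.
Claim: tan²(x) = tan(x²).
Test a specific point where both sides are defined: x = 3π/4.
LHS = tan²(x) ≈ 1.0000
RHS = tan(x²) ≈ -0.8977
Since 1.0000 ≠ -0.8977, the equation fails at this point, so it cannot hold for every real x for which both sides are defined.
tan²(x) means (tan x)², squaring the output; tan(x²) squares the input. These are different functions.

Conclusion: No, this is NOT an identity.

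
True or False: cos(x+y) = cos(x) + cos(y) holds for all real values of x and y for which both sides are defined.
Claim: cos(x+y) = cos(x) + cos(y).
Test a specific point where both sides are defined: x = 3π/4, y = π.
LHS = cos(x+y) ≈ 0.7071
RHS = cos(x) + cos(y) ≈ -1.7071
Since 0.7071 ≠ -1.7071, the equation fails at this point, so it cannot hold for all real values of x and y for which both sides are defined.
The correct expansion is cos(x+y) = cos(x)cos(y) - sin(x)sin(y); cosine is not additive.

Conclusion: False.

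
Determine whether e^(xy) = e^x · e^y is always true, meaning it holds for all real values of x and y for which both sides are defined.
Claim: e^(xy) = e^x · e^y.
Test a specific point where both sides are defined: x = 4, y = 3/2.
LHS = e^(xy) ≈ 403.4288
RHS = e^x · e^y ≈ 244.6919
Since 403.4288 ≠ 244.6919, the equation fails at this point, so it cannot hold for all real values of x and y for which both sides are defined.
e^x · e^y = e^(x+y), not e^(xy).

Conclusion: No, this is NOT an identity.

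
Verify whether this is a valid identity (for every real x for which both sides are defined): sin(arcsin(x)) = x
Yes, this is an identity.

Claim: sin(arcsin(x)) = x.
Reasoning: For -1 ≤ x ≤ 1 (where arcsin is defined), arcsin(x) is by definition an angle whose sine equals x. Taking the sine of that angle returns x. (Note the other order, arcsin(sin x) = x, is NOT an identity.)
So the two sides agree for every real x for which both sides are defined.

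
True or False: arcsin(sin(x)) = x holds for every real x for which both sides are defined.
Claim: arcsin(sin(x)) = x.
Test a specific point where both sides are defined: x = 2π/3.
LHS = arcsin(sin(x)) ≈ 1.0472
RHS = x ≈ 2.0944
Since 1.0472 ≠ 2.0944, the equation fails at this point, so it cannot hold for every real x for which both sides are defined.
arcsin only returns values in [-π/2, π/2], so arcsin(sin(x)) = x holds only for x in that interval, not for all real x.

Conclusion: False.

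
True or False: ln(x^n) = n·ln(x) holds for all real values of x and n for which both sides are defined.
Claim: ln(x^n) = n·ln(x).
Reasoning: The right side requires x > 0. For x > 0, x^n = (e^(ln x))^n = e^(n·ln x), so taking ln of both sides gives ln(x^n) = n·ln(x).
So the two sides agree for all real values of x and n for which both sides are defined.

Conclusion: True.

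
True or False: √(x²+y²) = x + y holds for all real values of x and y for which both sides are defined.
False.

Claim: √(x²+y²) = x + y.
Test a specific point where both sides are defined: x = -1, y = 2.
LHS = √(x²+y²) ≈ 2.2361
RHS = x + y ≈ 1.0000
Since 2.2361 ≠ 1.0000, the equation fails at this point, so it cannot hold for all real values of x and y for which both sides are defined.
(x+y)² = x² + 2xy + y², not x² + y², so the square root does not split this way.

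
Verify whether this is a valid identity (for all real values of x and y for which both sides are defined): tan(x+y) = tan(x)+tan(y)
No, this is NOT an identity.

Claim: tan(x+y) = tan(x)+tan(y).
Test a specific point where both sides are defined: x = 2π/3, y = -π/4.
LHS = tan(x+y) ≈ 3.7321
RHS = tan(x)+tan(y) ≈ -2.7321
Since 3.7321 ≠ -2.7321, the equation fails at this point, so it cannot hold for all real values of x and y for which both sides are defined.
The correct formula is tan(x+y) = (tan(x) + tan(y))/(1 - tan(x)tan(y)).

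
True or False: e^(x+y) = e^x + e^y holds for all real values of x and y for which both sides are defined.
Claim: e^(x+y) = e^x + e^y.
Test a specific point where both sides are defined: x = 3/2, y = 3/2.
LHS = e^(x+y) ≈ 20.0855
RHS = e^x + e^y ≈ 8.9634
Since 20.0855 ≠ 8.9634, the equation fails at this point, so it cannot hold for all real values of x and y for which both sides are defined.
The correct rule is e^(x+y) = e^x · e^y (a product, not a sum).

Conclusion: False.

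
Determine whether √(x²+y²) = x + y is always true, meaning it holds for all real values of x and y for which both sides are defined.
Claim: √(x²+y²) = x + y.
Test a specific point where both sides are defined: x = -1, y = 1.
LHS = √(x²+y²) ≈ 1.4142
RHS = x + y ≈ 0.0000
Since 1.4142 ≠ 0.0000, the equation fails at this point, so it cannot hold for all real values of x and y for which both sides are defined.
(x+y)² = x² + 2xy + y², not x² + y², so the square root does not split this way.

Conclusion: No, this is NOT an identity.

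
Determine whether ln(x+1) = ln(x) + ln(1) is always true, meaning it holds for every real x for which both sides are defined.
No, this is NOT an identity.

Claim: ln(x+1) = ln(x) + ln(1).
Test a specific point where both sides are defined: x = 1/2.
LHS = ln(x+1) ≈ 0.4055
RHS = ln(x) + ln(1) ≈ -0.6931
Since 0.4055 ≠ -0.6931, the equation fails at this point, so it cannot hold for every real x for which both sides are defined.
ln(1) = 0, so the right side is just ln(x), which differs from ln(x+1).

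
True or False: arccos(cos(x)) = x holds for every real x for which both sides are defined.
False.

Claim: arccos(cos(x)) = x.
Test a specific point where both sides are defined: x = -π/4.
LHS = arccos(cos(x)) ≈ 0.7854
RHS = x ≈ -0.7854
Since 0.7854 ≠ -0.7854, the equation fails at this point, so it cannot hold for every real x for which both sides are defined.
arccos only returns values in [0, π], so arccos(cos(x)) = x holds only for x in that interval, not for all real x.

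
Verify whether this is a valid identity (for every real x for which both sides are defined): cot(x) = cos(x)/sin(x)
Claim: cot(x) = cos(x)/sin(x).
Reasoning: cot(x) is defined as 1/tan(x) = 1/(sin(x)/cos(x)) = cos(x)/sin(x), wherever sin(x) ≠ 0.
So the two sides agree for every real x for which both sides are defined.

Conclusion: Yes, this is an identity.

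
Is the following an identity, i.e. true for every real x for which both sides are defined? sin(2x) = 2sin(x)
No, this is NOT an identity.

Claim: sin(2x) = 2sin(x).
Test a specific point where both sides are defined: x = -π/2.
LHS = sin(2x) ≈ 0.0000
RHS = 2sin(x) ≈ -2.0000
Since 0.0000 ≠ -2.0000, the equation fails at this point, so it cannot hold for every real x for which both sides are defined.
The correct double-angle formula is sin(2x) = 2sin(x)cos(x).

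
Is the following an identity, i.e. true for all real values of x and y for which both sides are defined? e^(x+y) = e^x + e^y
Claim: e^(x+y) = e^x + e^y.
Test a specific point where both sides are defined: x = -3, y = -3.
LHS = e^(x+y) ≈ 0.0025
RHS = e^x + e^y ≈ 0.0996
Since 0.0025 ≠ 0.0996, the equation fails at this point, so it cannot hold for all real values of x and y for which both sides are defined.
The correct rule is e^(x+y) = e^x · e^y (a product, not a sum).

Conclusion: No, this is NOT an identity.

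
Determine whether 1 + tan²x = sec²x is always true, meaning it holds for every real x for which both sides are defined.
Claim: 1 + tan²x = sec²x.
Reasoning: Start from sin²x + cos²x = 1 and divide every term by cos²x (allowed wherever tan x and sec x are defined): tan²x + 1 = 1/cos²x = sec²x.
So the two sides agree for every real x for which both sides are defined.

Conclusion: Yes, this is an identity.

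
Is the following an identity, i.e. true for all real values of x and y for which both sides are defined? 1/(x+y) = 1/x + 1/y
No, this is NOT an identity.

Claim: 1/(x+y) = 1/x + 1/y.
Test a specific point where both sides are defined: x = 3, y = 4.
LHS = 1/(x+y) ≈ 0.1429
RHS = 1/x + 1/y ≈ 0.5833
Since 0.1429 ≠ 0.5833, the equation fails at this point, so it cannot hold for all real values of x and y for which both sides are defined.
1/x + 1/y = (x+y)/(xy), which is not 1/(x+y).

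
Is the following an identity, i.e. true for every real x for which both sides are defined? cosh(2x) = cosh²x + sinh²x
Claim: cosh(2x) = cosh²x + sinh²x.
Reasoning: cosh²x = (e^(2x) + 2 + e^(-2x))/4 and sinh²x = (e^(2x) - 2 + e^(-2x))/4. Adding gives (2e^(2x) + 2e^(-2x))/4 = (e^(2x) + e^(-2x))/2 = cosh(2x).
So the two sides agree for every real x for which both sides are defined.

Conclusion: Yes, this is an identity.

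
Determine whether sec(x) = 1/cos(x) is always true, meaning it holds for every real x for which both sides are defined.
Yes, this is an identity.

Claim: sec(x) = 1/cos(x).
Reasoning: sec(x) is by definition the reciprocal of cos(x), wherever cos(x) ≠ 0.
So the two sides agree for every real x for which both sides are defined.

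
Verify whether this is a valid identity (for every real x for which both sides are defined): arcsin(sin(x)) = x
Claim: arcsin(sin(x)) = x.
Test a specific point where both sides are defined: x = 3π/4.
LHS = arcsin(sin(x)) ≈ 0.7854
RHS = x ≈ 2.3562
Since 0.7854 ≠ 2.3562, the equation fails at this point, so it cannot hold for every real x for which both sides are defined.
arcsin only returns values in [-π/2, π/2], so arcsin(sin(x)) = x holds only for x in that interval, not for all real x.

Conclusion: No, this is NOT an identity.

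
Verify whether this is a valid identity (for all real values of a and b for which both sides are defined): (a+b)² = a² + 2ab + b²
Claim: (a+b)² = a² + 2ab + b².
Reasoning: Expand: (a+b)² = (a+b)(a+b) = a·a + a·b + b·a + b·b = a² + 2ab + b².
So the two sides agree for all real values of a and b for which both sides are defined.

Conclusion: Yes, this is an identity.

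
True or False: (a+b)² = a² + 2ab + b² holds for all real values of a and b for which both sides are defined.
Claim: (a+b)² = a² + 2ab + b².
Reasoning: Expand: (a+b)² = (a+b)(a+b) = a·a + a·b + b·a + b·b = a² + 2ab + b².
So the two sides agree for all real values of a and b for which both sides are defined.

Conclusion: True.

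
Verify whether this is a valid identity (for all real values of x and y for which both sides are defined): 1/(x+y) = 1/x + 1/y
No, this is NOT an identity.

Claim: 1/(x+y) = 1/x + 1/y.
Test a specific point where both sides are defined: x = 1/2, y = 1/2.
LHS = 1/(x+y) ≈ 1.0000
RHS = 1/x + 1/y ≈ 4.0000
Since 1.0000 ≠ 4.0000, the equation fails at this point, so it cannot hold for all real values of x and y for which both sides are defined.
1/x + 1/y = (x+y)/(xy), which is not 1/(x+y).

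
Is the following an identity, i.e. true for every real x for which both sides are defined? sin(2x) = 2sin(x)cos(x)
Claim: sin(2x) = 2sin(x)cos(x).
Reasoning: Put y = x in the addition formula sin(x+y) = sin(x)cos(y) + cos(x)sin(y): sin(2x) = sin(x)cos(x) + cos(x)sin(x) = 2sin(x)cos(x).
So the two sides agree for every real x for which both sides are defined.

Conclusion: Yes, this is an identity.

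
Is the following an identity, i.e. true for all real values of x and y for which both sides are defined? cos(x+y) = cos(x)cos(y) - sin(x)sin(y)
Claim: cos(x+y) = cos(x)cos(y) - sin(x)sin(y).
Reasoning: By Euler's formula e^(i(x+y)) = e^(ix)·e^(iy) = (cos x + i·sin x)(cos y + i·sin y). The real part of the left side is cos(x+y); the real part of the product is cos(x)cos(y) - sin(x)sin(y) (since i·i = -1).
So the two sides agree for all real values of x and y for which both sides are defined.

Conclusion: Yes, this is an identity.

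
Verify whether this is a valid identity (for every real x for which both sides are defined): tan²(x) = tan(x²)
No, this is NOT an identity.

Claim: tan²(x) = tan(x²).
Test a specific point where both sides are defined: x = π/4.
LHS = tan²(x) ≈ 1.0000
RHS = tan(x²) ≈ 0.7092
Since 1.0000 ≠ 0.7092, the equation fails at this point, so it cannot hold for every real x for which both sides are defined.
tan²(x) means (tan x)², squaring the output; tan(x²) squares the input. These are different functions.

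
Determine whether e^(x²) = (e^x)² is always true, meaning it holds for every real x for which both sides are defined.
Claim: e^(x²) = (e^x)².
Test a specific point where both sides are defined: x = 1.
LHS = e^(x²) ≈ 2.7183
RHS = (e^x)² ≈ 7.3891
Since 2.7183 ≠ 7.3891, the equation fails at this point, so it cannot hold for every real x for which both sides are defined.
(e^x)² = e^(2x), and 2x ≠ x² in general.

Conclusion: No, this is NOT an identity.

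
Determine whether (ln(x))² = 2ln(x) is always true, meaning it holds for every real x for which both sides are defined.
No, this is NOT an identity.

Claim: (ln(x))² = 2ln(x).
Test a specific point where both sides are defined: x = 3.
LHS = (ln(x))² ≈ 1.2069
RHS = 2ln(x) ≈ 2.1972
Since 1.2069 ≠ 2.1972, the equation fails at this point, so it cannot hold for every real x for which both sides are defined.
2ln(x) equals ln(x²), which is not the same as (ln x)².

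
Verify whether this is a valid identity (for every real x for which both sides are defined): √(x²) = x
Claim: √(x²) = x.
Test a specific point where both sides are defined: x = -3.
LHS = √(x²) ≈ 3.0000
RHS = x ≈ -3.0000
Since 3.0000 ≠ -3.0000, the equation fails at this point, so it cannot hold for every real x for which both sides are defined.
√(x²) = |x|, which differs from x whenever x < 0 (both sides are defined for every real x).

Conclusion: No, this is NOT an identity.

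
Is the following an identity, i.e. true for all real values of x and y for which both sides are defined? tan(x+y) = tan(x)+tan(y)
No, this is NOT an identity.

Claim: tan(x+y) = tan(x)+tan(y).
Test a specific point where both sides are defined: x = 2π/3, y = π/6.
LHS = tan(x+y) ≈ -0.5774
RHS = tan(x)+tan(y) ≈ -1.1547
Since -0.5774 ≠ -1.1547, the equation fails at this point, so it cannot hold for all real values of x and y for which both sides are defined.
The correct formula is tan(x+y) = (tan(x) + tan(y))/(1 - tan(x)tan(y)).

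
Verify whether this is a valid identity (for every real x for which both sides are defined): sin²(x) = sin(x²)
Claim: sin²(x) = sin(x²).
Test a specific point where both sides are defined: x = 2π/3.
LHS = sin²(x) ≈ 0.7500
RHS = sin(x²) ≈ -0.9474
Since 0.7500 ≠ -0.9474, the equation fails at this point, so it cannot hold for every real x for which both sides are defined.
sin²(x) means (sin x)², squaring the output; sin(x²) squares the input. These are different functions.

Conclusion: No, this is NOT an identity.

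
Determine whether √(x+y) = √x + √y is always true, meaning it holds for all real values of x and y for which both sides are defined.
Claim: √(x+y) = √x + √y.
Test a specific point where both sides are defined: x = 1/2, y = 3.
LHS = √(x+y) ≈ 1.8708
RHS = √x + √y ≈ 2.4392
Since 1.8708 ≠ 2.4392, the equation fails at this point, so it cannot hold for all real values of x and y for which both sides are defined.
Squaring the right side gives x + 2√(xy) + y, not x + y.

Conclusion: No, this is NOT an identity.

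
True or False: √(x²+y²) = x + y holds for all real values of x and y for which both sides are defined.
Claim: √(x²+y²) = x + y.
Test a specific point where both sides are defined: x = 1/2, y = -3.
LHS = √(x²+y²) ≈ 3.0414
RHS = x + y ≈ -2.5000
Since 3.0414 ≠ -2.5000, the equation fails at this point, so it cannot hold for all real values of x and y for which both sides are defined.
(x+y)² = x² + 2xy + y², not x² + y², so the square root does not split this way.

Conclusion: False.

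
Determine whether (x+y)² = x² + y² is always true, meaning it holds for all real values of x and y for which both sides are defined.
No, this is NOT an identity.

Claim: (x+y)² = x² + y².
Test a specific point where both sides are defined: x = 3/2, y = -2.
LHS = (x+y)² ≈ 0.2500
RHS = x² + y² ≈ 6.2500
Since 0.2500 ≠ 6.2500, the equation fails at this point, so it cannot hold for all real values of x and y for which both sides are defined.
The correct expansion is (x+y)² = x² + 2xy + y²; the cross term 2xy is missing.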